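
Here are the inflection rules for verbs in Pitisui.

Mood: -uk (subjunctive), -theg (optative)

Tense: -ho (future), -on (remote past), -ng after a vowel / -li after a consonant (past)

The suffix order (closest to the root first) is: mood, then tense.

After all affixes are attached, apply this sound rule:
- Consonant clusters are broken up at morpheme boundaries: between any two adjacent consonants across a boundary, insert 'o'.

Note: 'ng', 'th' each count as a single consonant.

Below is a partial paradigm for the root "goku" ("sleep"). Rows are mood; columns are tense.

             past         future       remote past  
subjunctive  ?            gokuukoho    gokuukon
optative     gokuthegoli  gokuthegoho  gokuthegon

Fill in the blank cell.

Attach mood subjunctive -uk → gokuuk.
Attach tense past -li (after consonant 'k') → gokuukli.
Apply epenthesis: gokuukli → gokuukoli.

gokuukoli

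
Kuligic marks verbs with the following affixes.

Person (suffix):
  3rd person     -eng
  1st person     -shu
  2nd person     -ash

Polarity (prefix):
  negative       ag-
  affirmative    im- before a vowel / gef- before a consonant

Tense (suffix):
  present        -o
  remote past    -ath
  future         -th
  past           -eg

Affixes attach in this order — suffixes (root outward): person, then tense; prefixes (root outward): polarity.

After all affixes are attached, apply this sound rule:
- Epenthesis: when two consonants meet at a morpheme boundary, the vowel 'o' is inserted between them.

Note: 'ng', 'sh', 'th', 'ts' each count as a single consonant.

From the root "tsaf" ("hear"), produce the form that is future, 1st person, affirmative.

gefotsafoshuth

Attach polarity affirmative gef- (before consonant 'ts') → geftsaf.
Attach person 1st person -shu → geftsafshu.
Attach tense future -th → geftsafshuth.
Apply epenthesis: geftsafshuth → gefotsafoshuth.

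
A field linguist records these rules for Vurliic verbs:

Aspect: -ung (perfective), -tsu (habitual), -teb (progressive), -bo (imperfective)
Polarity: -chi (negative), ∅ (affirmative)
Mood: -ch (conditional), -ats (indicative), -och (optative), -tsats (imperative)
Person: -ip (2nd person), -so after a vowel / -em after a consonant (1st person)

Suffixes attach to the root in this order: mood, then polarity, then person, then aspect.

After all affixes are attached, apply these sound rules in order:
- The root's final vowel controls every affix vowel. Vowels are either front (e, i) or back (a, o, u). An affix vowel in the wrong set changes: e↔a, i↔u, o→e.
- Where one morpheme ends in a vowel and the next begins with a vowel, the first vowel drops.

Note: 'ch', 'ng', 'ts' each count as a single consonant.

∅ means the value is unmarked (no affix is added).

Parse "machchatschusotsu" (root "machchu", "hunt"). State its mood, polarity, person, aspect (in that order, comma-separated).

Segment: machchu-ats-chi-so-tsu.
mood: -ats → indicative.
polarity: -chi → negative.
person: -so/em → 1st person.
aspect: -tsu → habitual.

indicative, negative, 1st person, habitual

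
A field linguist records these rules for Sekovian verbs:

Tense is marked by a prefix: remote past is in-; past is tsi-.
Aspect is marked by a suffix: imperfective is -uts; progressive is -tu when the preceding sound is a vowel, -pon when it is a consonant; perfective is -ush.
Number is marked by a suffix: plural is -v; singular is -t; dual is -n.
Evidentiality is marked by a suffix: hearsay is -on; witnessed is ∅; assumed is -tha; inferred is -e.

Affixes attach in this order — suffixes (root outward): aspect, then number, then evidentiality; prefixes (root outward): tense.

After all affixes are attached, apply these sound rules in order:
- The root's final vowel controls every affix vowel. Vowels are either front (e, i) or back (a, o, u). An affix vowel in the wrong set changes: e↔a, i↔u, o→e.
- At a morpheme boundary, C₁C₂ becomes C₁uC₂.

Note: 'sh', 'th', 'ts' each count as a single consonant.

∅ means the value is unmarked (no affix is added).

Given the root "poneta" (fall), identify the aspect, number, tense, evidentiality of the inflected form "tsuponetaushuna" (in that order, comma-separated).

perfective, dual, past, inferred

Segment: tsi-poneta-ush-n-e.
aspect: -ush → perfective.
number: -n → dual.
tense: tsi- → past.
evidentiality: -e → inferred.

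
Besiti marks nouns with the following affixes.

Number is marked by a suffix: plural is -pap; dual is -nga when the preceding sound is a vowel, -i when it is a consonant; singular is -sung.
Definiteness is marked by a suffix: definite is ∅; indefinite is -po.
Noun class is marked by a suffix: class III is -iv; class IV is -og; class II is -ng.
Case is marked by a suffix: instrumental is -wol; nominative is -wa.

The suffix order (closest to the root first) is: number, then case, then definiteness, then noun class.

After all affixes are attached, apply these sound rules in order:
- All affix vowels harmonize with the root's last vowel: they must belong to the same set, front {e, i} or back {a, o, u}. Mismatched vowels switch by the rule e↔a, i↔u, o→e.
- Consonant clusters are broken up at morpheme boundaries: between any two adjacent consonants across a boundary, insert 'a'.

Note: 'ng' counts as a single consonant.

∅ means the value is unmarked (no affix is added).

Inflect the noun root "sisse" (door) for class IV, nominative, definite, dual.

sissengeweeg

Attach number dual -nga (after vowel 'e') → sissenga.
Attach case nominative -wa → sissengawa.
definiteness = definite: zero marking, form stays sissengawa.
Attach noun class class IV -og → sissengawaog.
Apply vowel harmony: sissengawaog → sissengeweeg.
Epenthesis: no change.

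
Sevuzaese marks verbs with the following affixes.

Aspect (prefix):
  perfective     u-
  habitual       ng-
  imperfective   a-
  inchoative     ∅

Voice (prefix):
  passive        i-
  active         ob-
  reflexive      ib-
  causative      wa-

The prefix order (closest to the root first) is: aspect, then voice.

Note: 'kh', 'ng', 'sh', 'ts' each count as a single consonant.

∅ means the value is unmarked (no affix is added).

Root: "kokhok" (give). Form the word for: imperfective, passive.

Attach aspect imperfective a- → akokhok.
Attach voice passive i- → iakokhok.

iakokhok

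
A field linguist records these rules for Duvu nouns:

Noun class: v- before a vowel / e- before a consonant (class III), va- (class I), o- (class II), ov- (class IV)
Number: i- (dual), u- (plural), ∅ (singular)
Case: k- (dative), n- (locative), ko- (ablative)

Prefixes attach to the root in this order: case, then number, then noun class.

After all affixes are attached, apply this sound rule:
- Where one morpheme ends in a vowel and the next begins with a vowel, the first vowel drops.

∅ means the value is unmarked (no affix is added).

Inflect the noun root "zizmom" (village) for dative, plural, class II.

Attach case dative k- → kzizmom.
Attach number plural u- → ukzizmom.
Attach noun class class II o- → oukzizmom.
Apply vowel deletion: oukzizmom → ukzizmom.

ukzizmom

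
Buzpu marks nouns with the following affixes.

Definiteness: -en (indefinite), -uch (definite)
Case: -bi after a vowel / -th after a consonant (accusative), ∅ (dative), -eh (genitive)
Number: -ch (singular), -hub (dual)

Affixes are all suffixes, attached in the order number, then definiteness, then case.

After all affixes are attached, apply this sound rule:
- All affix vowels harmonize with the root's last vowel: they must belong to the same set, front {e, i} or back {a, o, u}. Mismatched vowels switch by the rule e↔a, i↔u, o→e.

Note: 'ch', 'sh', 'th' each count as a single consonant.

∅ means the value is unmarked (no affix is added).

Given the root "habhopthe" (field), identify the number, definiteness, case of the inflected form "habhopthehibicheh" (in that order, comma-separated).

dual, definite, genitive

Segment: habhopthe-hub-uch-eh.
number: -hub → dual.
definiteness: -uch → definite.
case: -eh → genitive.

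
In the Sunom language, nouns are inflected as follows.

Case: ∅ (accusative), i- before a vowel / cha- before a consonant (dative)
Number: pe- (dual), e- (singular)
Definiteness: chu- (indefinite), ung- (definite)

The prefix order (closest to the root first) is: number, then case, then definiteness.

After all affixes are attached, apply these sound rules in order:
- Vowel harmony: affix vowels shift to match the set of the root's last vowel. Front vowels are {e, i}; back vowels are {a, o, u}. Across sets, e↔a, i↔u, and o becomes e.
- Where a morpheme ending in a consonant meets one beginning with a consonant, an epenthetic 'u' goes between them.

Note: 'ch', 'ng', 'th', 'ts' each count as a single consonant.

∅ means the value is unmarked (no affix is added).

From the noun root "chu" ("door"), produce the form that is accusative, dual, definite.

ungupachu

Attach number dual pe- → pechu.
case = accusative: zero marking, form stays pechu.
Attach definiteness definite ung- → ungpechu.
Apply vowel harmony: ungpechu → ungpachu.
Apply epenthesis: ungpachu → ungupachu.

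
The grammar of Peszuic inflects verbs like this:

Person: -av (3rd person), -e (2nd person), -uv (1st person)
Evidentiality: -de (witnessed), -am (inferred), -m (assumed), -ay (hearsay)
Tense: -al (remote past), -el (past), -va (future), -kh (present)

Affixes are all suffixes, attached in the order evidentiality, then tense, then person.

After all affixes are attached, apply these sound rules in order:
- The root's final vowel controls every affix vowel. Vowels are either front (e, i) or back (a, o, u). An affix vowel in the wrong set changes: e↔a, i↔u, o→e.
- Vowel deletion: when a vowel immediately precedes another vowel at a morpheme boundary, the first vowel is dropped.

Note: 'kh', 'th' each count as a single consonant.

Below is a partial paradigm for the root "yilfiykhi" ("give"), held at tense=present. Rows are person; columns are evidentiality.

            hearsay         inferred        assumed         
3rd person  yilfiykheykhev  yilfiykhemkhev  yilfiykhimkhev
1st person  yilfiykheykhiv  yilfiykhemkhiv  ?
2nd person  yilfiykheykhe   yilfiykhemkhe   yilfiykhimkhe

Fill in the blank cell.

Attach evidentiality assumed -m → yilfiykhim.
Attach tense present -kh → yilfiykhimkh.
Attach person 1st person -uv → yilfiykhimkhuv.
Apply vowel harmony: yilfiykhimkhuv → yilfiykhimkhiv.
Vowel deletion: no change.

yilfiykhimkhiv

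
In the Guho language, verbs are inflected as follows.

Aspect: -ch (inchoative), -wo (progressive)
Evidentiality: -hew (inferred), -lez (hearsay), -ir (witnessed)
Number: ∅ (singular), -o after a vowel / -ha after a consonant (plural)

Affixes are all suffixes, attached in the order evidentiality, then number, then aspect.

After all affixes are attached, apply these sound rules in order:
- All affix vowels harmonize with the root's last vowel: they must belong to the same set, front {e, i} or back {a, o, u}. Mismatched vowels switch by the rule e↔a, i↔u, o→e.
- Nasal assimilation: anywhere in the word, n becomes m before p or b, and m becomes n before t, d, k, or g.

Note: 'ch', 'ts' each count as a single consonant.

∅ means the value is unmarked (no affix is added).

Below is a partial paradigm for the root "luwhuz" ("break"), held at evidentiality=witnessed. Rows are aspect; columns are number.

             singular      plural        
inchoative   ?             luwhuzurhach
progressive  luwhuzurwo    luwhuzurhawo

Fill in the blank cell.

Attach evidentiality witnessed -ir → luwhuzir.
number = singular: zero marking, form stays luwhuzir.
Attach aspect inchoative -ch → luwhuzirch.
Apply vowel harmony: luwhuzirch → luwhuzurch.
Nasal assimilation: no change.

luwhuzurch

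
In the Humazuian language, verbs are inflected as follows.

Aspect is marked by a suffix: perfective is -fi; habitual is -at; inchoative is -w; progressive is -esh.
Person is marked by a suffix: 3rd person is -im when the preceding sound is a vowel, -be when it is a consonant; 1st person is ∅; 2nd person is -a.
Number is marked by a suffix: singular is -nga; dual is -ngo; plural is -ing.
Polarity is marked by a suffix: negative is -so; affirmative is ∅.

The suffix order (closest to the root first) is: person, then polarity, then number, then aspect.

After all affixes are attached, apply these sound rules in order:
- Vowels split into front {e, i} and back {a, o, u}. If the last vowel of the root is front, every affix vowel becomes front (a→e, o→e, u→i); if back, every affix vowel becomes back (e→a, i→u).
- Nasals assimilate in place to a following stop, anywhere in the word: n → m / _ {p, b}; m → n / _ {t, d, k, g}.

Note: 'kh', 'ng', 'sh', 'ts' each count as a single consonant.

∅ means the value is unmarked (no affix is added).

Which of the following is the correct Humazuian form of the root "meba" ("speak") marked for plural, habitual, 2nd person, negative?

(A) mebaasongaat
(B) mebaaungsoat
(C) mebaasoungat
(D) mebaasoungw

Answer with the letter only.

C

Attach person 2nd person -a → mebaa.
Attach polarity negative -so → mebaaso.
Attach number plural -ing → mebaasoing.
Attach aspect habitual -at → mebaasoingat.
Apply vowel harmony: mebaasoingat → mebaasoungat.
Nasal assimilation: no change.
So the correct form is mebaasoungat, option (C).
(A) mebaasongaat is wrong: it uses singular instead of plural for number.
(B) mebaaungsoat is wrong: it has the affixes in the wrong order.
(D) mebaasoungw is wrong: it uses inchoative instead of habitual for aspect.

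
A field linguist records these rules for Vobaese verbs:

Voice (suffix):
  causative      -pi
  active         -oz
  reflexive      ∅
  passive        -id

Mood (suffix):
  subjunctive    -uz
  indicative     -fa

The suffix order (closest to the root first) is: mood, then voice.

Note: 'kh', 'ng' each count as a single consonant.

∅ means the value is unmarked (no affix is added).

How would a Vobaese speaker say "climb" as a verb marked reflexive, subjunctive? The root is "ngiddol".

ngiddoluz

Attach mood subjunctive -uz → ngiddoluz.
voice = reflexive: zero marking, form stays ngiddoluz.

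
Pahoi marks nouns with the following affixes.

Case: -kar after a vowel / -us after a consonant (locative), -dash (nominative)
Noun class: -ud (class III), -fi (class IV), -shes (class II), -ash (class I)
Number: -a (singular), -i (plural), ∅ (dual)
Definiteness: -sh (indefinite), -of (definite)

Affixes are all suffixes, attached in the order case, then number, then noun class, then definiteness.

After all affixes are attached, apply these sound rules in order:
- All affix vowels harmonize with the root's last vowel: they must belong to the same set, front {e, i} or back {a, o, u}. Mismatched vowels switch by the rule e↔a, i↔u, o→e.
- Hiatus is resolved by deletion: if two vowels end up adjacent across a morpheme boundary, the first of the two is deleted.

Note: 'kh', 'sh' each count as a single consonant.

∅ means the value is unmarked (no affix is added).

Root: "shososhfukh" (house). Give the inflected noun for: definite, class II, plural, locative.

shososhfukhusushasof

Attach case locative -us (after consonant 'kh') → shososhfukhus.
Attach number plural -i → shososhfukhusi.
Attach noun class class II -shes → shososhfukhusishes.
Attach definiteness definite -of → shososhfukhusishesof.
Apply vowel harmony: shososhfukhusishesof → shososhfukhusushasof.
Vowel deletion: no change.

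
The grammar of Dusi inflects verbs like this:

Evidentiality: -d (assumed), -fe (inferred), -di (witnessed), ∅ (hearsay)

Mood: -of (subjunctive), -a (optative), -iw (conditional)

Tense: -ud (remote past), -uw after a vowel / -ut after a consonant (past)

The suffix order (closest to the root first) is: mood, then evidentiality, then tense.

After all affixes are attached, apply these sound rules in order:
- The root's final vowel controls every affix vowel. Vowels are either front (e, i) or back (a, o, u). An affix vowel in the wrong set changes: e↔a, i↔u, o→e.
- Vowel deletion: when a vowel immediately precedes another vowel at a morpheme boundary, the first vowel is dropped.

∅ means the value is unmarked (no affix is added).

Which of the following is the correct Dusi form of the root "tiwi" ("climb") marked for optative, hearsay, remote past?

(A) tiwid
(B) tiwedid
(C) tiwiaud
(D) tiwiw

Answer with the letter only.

Attach mood optative -a → tiwia.
evidentiality = hearsay: zero marking, form stays tiwia.
Attach tense remote past -ud → tiwiaud.
Apply vowel harmony: tiwiaud → tiwieid.
Apply vowel deletion: tiwieid → tiwid.
So the correct form is tiwid, option (A).
(B) tiwedid is wrong: it uses witnessed instead of hearsay for evidentiality.
(C) tiwiaud is wrong: it fails to apply the sound rule(s).
(D) tiwiw is wrong: it uses past instead of remote past for tense.

A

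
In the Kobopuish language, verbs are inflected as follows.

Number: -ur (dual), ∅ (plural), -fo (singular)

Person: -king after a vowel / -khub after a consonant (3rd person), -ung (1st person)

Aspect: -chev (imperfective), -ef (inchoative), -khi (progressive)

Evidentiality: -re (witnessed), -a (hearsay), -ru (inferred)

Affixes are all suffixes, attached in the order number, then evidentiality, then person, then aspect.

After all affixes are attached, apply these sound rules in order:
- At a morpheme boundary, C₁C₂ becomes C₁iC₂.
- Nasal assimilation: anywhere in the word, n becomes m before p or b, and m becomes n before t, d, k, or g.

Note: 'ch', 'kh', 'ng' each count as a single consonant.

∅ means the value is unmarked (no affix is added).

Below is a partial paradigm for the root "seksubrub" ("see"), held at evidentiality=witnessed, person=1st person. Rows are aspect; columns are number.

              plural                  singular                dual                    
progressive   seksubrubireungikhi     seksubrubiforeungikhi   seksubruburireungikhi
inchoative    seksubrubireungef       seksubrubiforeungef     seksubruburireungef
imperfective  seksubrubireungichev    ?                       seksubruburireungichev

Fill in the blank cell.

seksubrubiforeungichev

Attach number singular -fo → seksubrubfo.
Attach evidentiality witnessed -re → seksubrubfore.
Attach person 1st person -ung → seksubrubforeung.
Attach aspect imperfective -chev → seksubrubforeungchev.
Apply epenthesis: seksubrubforeungchev → seksubrubiforeungichev.
Nasal assimilation: no change.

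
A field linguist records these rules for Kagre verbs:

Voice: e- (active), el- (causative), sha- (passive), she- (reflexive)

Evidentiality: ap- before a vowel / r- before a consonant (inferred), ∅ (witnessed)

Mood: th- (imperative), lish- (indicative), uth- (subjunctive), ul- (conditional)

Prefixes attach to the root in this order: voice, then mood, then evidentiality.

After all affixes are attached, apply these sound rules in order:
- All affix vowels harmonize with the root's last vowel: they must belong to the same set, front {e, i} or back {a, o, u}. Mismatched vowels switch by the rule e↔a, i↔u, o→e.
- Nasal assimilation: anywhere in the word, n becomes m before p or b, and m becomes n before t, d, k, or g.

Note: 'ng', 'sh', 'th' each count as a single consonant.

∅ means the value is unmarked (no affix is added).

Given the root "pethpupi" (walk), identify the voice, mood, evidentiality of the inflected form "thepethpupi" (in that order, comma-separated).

active, imperative, witnessed

Segment: th-e-pethpupi.
voice: e- → active.
mood: th- → imperative.
evidentiality: ∅ → witnessed.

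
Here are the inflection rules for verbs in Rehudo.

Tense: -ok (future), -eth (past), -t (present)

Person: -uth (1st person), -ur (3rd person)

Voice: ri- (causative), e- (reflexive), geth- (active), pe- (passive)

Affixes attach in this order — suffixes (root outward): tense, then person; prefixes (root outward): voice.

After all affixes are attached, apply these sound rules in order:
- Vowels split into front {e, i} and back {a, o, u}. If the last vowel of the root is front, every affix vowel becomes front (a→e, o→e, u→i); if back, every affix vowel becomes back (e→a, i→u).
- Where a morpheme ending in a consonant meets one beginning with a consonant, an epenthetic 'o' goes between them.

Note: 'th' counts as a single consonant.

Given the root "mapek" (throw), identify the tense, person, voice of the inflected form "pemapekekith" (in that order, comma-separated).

future, 1st person, passive

Segment: pe-mapek-ok-uth.
tense: -ok → future.
person: -uth → 1st person.
voice: pe- → passive.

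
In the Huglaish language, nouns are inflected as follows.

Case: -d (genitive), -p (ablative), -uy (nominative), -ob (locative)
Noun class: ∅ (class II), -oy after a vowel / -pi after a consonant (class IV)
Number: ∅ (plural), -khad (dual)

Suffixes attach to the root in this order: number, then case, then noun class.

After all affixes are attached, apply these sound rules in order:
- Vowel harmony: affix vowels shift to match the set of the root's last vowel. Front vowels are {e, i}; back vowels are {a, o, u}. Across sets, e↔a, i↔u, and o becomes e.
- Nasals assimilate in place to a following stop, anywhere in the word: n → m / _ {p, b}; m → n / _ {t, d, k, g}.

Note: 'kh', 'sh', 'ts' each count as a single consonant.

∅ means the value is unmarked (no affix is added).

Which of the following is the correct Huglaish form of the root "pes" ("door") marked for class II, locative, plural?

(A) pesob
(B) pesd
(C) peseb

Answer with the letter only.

number = plural: zero marking, form stays pes.
Attach case locative -ob → pesob.
noun class = class II: zero marking, form stays pesob.
Apply vowel harmony: pesob → peseb.
Nasal assimilation: no change.
So the correct form is peseb, option (C).
(B) pesd is wrong: it uses genitive instead of locative for case.
(A) pesob is wrong: it fails to apply the sound rule(s).

C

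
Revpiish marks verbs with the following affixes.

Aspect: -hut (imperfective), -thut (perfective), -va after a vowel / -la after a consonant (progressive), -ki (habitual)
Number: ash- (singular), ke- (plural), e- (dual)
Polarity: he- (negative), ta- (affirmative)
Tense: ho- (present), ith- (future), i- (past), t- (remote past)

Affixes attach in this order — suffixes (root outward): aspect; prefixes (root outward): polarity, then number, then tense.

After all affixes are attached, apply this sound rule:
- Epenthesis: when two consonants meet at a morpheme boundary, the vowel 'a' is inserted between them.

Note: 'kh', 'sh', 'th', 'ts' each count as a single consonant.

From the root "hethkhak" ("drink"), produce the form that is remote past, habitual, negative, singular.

tashahehethkhakaki

Attach polarity negative he- → hehethkhak.
Attach aspect habitual -ki → hehethkhakki.
Attach number singular ash- → ashhehethkhakki.
Attach tense remote past t- → tashhehethkhakki.
Apply epenthesis: tashhehethkhakki → tashahehethkhakaki.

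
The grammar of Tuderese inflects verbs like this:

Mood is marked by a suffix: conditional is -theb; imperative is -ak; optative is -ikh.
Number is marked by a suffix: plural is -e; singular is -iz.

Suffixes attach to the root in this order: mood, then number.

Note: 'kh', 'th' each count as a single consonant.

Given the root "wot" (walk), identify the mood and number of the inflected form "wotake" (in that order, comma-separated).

Segment: wot-ak-e.
mood: -ak → imperative.
number: -e → plural.

imperative, plural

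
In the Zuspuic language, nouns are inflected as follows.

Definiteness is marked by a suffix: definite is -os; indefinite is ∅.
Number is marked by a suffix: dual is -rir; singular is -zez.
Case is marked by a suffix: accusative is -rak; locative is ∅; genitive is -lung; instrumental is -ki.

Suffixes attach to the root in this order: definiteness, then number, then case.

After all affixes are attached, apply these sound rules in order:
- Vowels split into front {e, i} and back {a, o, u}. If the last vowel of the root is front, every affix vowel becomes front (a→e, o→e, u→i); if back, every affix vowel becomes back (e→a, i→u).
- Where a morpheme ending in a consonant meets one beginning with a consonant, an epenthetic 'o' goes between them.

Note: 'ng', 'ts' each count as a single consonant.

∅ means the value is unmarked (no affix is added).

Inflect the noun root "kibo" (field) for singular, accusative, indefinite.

definiteness = indefinite: zero marking, form stays kibo.
Attach number singular -zez → kibozez.
Attach case accusative -rak → kibozezrak.
Apply vowel harmony: kibozezrak → kibozazrak.
Apply epenthesis: kibozazrak → kibozazorak.

kibozazorak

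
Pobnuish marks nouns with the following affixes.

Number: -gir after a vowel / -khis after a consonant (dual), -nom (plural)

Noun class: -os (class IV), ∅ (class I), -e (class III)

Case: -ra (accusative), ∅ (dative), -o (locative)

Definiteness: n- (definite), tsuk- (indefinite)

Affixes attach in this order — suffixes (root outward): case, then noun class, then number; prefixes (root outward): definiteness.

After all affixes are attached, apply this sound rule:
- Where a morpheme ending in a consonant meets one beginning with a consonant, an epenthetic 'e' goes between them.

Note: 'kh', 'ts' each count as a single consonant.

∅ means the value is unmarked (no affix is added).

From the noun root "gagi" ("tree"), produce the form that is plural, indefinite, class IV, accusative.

Attach definiteness indefinite tsuk- → tsukgagi.
Attach case accusative -ra → tsukgagira.
Attach noun class class IV -os → tsukgagiraos.
Attach number plural -nom → tsukgagiraosnom.
Apply epenthesis: tsukgagiraosnom → tsukegagiraosenom.

tsukegagiraosenom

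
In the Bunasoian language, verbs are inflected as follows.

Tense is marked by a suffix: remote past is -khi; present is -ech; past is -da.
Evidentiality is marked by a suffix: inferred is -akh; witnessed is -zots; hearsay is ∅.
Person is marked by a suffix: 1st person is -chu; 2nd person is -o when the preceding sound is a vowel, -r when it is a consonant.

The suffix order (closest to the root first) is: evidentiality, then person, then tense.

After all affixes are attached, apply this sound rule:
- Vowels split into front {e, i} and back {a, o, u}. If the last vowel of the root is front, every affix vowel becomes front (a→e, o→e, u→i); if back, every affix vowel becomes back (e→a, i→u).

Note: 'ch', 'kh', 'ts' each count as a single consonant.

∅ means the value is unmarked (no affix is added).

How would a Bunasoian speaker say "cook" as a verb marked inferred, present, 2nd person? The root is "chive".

Attach evidentiality inferred -akh → chiveakh.
Attach person 2nd person -r (after consonant 'kh') → chiveakhr.
Attach tense present -ech → chiveakhrech.
Apply vowel harmony: chiveakhrech → chiveekhrech.

chiveekhrech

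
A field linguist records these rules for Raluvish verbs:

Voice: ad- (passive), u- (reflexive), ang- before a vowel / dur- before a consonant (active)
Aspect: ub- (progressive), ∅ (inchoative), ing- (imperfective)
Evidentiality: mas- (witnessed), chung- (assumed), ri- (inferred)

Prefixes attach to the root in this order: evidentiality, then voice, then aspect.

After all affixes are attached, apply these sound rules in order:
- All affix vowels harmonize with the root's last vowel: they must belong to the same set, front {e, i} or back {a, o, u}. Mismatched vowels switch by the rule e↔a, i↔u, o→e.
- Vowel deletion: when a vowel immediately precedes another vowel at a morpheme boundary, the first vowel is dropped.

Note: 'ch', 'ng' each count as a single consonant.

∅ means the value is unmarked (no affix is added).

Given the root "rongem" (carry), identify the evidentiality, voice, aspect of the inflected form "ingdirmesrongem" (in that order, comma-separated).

Segment: ing-dur-mas-rongem.
evidentiality: mas- → witnessed.
voice: ang/dur- → active.
aspect: ing- → imperfective.

witnessed, active, imperfective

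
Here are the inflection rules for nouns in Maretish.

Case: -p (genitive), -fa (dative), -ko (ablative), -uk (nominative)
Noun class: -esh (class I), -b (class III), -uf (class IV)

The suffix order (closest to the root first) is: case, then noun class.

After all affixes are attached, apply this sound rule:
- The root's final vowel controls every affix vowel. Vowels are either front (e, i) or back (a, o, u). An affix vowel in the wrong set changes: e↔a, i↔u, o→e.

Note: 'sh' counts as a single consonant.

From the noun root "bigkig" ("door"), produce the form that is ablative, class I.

Attach case ablative -ko → bigkigko.
Attach noun class class I -esh → bigkigkoesh.
Apply vowel harmony: bigkigkoesh → bigkigkeesh.

bigkigkeesh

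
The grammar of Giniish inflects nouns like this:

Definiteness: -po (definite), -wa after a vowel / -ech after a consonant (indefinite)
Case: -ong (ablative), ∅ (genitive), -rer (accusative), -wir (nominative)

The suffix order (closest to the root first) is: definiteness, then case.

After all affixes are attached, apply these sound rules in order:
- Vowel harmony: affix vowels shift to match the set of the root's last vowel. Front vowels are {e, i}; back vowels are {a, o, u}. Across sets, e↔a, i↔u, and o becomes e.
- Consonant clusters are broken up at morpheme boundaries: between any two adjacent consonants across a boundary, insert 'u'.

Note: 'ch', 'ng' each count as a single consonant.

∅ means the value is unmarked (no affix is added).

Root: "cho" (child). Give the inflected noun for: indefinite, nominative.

chowawur

Attach definiteness indefinite -wa (after vowel 'o') → chowa.
Attach case nominative -wir → chowawir.
Apply vowel harmony: chowawir → chowawur.
Epenthesis: no change.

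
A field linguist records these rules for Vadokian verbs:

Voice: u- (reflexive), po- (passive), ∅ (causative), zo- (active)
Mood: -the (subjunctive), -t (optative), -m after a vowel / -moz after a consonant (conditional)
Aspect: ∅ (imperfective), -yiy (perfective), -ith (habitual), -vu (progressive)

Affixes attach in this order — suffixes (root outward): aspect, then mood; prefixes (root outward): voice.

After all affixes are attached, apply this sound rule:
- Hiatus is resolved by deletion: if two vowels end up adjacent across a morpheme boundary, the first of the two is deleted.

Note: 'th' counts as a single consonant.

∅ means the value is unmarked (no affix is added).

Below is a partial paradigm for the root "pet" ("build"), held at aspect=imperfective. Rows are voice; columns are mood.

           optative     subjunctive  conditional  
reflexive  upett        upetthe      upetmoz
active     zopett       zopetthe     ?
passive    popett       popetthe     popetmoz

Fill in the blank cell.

aspect = imperfective: zero marking, form stays pet.
Attach voice active zo- → zopet.
Attach mood conditional -moz (after consonant 't') → zopetmoz.
Vowel deletion: no change.

zopetmoz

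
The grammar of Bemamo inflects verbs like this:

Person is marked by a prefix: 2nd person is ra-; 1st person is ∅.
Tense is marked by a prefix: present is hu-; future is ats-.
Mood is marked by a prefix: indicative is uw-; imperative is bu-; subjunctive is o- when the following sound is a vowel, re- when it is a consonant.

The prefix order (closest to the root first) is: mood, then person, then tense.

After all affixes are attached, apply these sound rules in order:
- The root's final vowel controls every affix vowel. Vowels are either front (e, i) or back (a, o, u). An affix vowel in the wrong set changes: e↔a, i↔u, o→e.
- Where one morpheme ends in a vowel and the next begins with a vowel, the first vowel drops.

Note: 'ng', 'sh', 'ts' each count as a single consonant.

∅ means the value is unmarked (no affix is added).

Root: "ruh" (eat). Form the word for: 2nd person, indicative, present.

huruwruh

Attach mood indicative uw- → uwruh.
Attach person 2nd person ra- → rauwruh.
Attach tense present hu- → hurauwruh.
Vowel harmony: no change.
Apply vowel deletion: hurauwruh → huruwruh.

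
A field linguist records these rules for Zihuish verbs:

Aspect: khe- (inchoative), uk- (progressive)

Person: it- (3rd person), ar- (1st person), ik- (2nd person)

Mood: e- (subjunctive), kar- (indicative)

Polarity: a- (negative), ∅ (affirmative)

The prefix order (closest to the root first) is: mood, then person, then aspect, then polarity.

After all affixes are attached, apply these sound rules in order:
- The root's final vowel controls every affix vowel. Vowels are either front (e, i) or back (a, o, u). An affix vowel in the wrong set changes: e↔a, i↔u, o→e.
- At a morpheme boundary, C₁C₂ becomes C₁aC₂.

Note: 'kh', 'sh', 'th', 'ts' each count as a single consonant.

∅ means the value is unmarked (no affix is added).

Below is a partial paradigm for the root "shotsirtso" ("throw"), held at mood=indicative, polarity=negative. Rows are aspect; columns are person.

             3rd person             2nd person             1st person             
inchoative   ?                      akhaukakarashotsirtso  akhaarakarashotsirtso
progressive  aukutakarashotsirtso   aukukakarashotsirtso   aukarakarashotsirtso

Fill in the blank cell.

akhautakarashotsirtso

Attach mood indicative kar- → karshotsirtso.
Attach person 3rd person it- → itkarshotsirtso.
Attach aspect inchoative khe- → kheitkarshotsirtso.
Attach polarity negative a- → akheitkarshotsirtso.
Apply vowel harmony: akheitkarshotsirtso → akhautkarshotsirtso.
Apply epenthesis: akhautkarshotsirtso → akhautakarashotsirtso.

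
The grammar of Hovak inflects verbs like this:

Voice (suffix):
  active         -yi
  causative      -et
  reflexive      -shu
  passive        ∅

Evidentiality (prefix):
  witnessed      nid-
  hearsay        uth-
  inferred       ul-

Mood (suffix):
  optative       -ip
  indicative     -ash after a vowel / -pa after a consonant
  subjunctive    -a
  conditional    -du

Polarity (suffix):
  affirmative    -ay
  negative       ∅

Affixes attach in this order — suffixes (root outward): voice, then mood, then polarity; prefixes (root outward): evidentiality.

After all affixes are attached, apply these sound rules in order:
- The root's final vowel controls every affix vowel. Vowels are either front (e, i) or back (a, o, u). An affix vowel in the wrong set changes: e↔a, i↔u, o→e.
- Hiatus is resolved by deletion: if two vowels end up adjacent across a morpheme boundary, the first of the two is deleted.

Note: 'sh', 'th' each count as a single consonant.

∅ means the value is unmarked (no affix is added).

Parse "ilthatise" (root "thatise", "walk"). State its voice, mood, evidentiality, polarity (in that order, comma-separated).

passive, subjunctive, inferred, negative

Segment: ul-thatise-a.
voice: ∅ → passive.
mood: -a → subjunctive.
evidentiality: ul- → inferred.
polarity: ∅ → negative.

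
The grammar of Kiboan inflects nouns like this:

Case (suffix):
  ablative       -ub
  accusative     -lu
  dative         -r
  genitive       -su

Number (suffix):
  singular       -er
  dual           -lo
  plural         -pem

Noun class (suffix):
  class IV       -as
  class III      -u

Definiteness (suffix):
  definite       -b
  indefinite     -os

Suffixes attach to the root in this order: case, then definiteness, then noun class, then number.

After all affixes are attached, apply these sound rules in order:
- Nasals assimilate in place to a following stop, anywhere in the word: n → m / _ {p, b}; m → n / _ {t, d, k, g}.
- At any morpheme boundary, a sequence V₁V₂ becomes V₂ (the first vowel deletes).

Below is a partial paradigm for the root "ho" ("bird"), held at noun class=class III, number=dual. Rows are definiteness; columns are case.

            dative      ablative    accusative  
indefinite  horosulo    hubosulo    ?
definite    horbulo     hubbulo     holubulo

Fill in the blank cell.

Attach case accusative -lu → holu.
Attach definiteness indefinite -os → holuos.
Attach noun class class III -u → holuosu.
Attach number dual -lo → holuosulo.
Nasal assimilation: no change.
Apply vowel deletion: holuosulo → holosulo.

holosulo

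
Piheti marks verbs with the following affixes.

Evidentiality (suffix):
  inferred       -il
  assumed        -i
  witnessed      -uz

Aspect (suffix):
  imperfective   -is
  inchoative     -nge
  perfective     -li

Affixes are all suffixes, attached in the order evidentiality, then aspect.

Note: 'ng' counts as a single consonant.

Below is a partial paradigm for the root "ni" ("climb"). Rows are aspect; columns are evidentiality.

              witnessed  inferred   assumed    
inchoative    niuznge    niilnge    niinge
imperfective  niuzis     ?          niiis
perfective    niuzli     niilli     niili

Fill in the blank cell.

Attach evidentiality inferred -il → niil.
Attach aspect imperfective -is → niilis.

niilis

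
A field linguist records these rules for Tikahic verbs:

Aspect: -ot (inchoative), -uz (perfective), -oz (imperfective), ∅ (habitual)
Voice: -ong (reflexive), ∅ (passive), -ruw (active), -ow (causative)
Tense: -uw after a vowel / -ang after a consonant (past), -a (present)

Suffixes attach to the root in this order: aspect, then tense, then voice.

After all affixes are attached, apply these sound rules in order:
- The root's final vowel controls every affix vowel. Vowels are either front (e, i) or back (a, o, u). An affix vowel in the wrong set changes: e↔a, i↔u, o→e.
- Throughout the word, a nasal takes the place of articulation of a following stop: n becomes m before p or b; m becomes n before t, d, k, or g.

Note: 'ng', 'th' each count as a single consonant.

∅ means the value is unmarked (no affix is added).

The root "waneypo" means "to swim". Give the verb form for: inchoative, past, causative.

Attach aspect inchoative -ot → waneypoot.
Attach tense past -ang (after consonant 't') → waneypootang.
Attach voice causative -ow → waneypootangow.
Vowel harmony: no change.
Nasal assimilation: no change.

waneypootangow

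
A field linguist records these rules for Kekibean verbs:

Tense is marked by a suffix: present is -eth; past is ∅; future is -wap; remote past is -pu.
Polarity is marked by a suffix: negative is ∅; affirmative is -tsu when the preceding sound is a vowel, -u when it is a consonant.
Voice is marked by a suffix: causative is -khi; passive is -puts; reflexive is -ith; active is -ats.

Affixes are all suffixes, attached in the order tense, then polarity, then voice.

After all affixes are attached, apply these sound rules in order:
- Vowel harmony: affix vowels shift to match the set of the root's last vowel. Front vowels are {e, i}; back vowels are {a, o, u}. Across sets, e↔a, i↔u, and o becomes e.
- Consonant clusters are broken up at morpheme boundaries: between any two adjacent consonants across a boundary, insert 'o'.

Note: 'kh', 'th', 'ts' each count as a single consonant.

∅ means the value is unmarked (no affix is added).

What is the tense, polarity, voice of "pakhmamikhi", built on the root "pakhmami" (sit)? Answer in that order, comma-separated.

Segment: pakhmami-khi.
tense: ∅ → past.
polarity: ∅ → negative.
voice: -khi → causative.

past, negative, causative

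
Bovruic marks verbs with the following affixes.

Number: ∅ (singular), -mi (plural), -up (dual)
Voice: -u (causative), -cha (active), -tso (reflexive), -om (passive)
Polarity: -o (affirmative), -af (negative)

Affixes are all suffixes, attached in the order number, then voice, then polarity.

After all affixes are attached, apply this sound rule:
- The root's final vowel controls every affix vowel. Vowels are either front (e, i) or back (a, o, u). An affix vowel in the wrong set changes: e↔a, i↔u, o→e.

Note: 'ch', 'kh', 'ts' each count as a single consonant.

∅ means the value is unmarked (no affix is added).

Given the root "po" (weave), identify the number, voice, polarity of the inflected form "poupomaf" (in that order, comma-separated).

Segment: po-up-om-af.
number: -up → dual.
voice: -om → passive.
polarity: -af → negative.

dual, passive, negative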